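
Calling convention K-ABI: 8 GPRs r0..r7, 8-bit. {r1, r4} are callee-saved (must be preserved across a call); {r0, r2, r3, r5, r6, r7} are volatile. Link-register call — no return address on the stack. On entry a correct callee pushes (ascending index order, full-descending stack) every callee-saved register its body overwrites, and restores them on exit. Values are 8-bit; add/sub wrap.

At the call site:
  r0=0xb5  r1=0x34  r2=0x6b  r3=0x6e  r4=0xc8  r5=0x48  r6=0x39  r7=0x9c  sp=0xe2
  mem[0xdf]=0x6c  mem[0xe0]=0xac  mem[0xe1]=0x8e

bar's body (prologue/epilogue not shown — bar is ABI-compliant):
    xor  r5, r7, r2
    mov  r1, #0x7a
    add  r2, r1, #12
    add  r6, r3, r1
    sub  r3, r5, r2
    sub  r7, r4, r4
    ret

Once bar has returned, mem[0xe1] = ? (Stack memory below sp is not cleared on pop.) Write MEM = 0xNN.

prologue: push r1 → mem[0xe1]=0x34, sp=0xe1
body[0] xor  r5, r7, r2 → r5=0xf7
body[1] mov  r1, #0x7a → r1=0x7a
body[2] add  r2, r1, #12 → r2=0x86
body[3] add  r6, r3, r1 → r6=0xe8
body[4] sub  r3, r5, r2 → r3=0x71
body[5] sub  r7, r4, r4 → r7=0x00
epilogue: pop r1=0x34, sp=0xe2
prologue pushed ['r1'] at ['0xe1']

MEM = 0x34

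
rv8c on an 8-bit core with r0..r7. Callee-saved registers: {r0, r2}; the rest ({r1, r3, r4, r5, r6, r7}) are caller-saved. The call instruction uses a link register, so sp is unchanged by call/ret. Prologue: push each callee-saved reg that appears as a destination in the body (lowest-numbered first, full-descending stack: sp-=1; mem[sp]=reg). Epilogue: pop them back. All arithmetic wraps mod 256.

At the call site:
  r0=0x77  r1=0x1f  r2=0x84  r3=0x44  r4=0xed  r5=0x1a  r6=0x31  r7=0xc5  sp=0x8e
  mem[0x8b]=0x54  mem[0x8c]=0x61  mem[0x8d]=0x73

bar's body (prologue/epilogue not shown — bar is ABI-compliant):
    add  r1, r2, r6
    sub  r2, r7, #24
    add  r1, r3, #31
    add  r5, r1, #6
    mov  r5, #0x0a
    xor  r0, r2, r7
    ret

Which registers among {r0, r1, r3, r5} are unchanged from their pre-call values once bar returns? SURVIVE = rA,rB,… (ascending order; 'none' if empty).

prologue: push r0 → mem[0x8d]=0x77, sp=0x8d
prologue: push r2 → mem[0x8c]=0x84, sp=0x8c
body[0] add  r1, r2, r6 → r1=0xb5
body[1] sub  r2, r7, #24 → r2=0xad
body[2] add  r1, r3, #31 → r1=0x63
body[3] add  r5, r1, #6 → r5=0x69
body[4] mov  r5, #0x0a → r5=0x0a
body[5] xor  r0, r2, r7 → r0=0x68
epilogue: pop r2=0x84, sp=0x8d
epilogue: pop r0=0x77, sp=0x8e
r0: callee-saved, written=True
r1: caller-saved, written=True
r3: caller-saved, written=False
r5: caller-saved, written=True

SURVIVE = r0,r3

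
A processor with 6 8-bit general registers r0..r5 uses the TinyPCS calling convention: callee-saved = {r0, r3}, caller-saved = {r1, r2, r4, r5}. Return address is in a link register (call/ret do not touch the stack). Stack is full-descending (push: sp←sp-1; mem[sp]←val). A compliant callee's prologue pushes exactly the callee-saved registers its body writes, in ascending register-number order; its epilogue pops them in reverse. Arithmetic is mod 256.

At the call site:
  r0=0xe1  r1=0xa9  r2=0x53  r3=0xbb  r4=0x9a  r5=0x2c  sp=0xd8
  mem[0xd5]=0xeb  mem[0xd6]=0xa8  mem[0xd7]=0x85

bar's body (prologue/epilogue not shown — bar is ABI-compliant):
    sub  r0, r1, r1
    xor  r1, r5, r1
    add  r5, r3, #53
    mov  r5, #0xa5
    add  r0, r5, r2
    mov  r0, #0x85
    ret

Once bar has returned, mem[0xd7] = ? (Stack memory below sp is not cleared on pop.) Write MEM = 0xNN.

prologue: push r0 -> mem[0xd7]=0xe1, sp=0xd7
body[0] sub  r0, r1, r1 -> r0=0x00
body[1] xor  r1, r5, r1 -> r1=0x85
body[2] add  r5, r3, #53 -> r5=0xf0
body[3] mov  r5, #0xa5 -> r5=0xa5
body[4] add  r0, r5, r2 -> r0=0xf8
body[5] mov  r0, #0x85 -> r0=0x85
epilogue: pop r0=0xe1, sp=0xd8
prologue pushed ['r0'] at ['0xd7']

MEM = 0xe1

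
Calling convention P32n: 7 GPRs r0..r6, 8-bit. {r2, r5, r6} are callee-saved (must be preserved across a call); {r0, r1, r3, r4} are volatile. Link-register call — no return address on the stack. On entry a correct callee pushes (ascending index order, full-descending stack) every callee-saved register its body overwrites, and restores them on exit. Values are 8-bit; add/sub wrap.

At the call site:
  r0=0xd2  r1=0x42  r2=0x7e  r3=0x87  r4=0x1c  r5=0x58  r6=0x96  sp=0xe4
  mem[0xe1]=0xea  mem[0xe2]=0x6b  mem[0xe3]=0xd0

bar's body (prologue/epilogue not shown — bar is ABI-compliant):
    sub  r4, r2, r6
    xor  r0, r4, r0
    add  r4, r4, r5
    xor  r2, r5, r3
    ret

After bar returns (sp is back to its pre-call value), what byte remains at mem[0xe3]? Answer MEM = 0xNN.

MEM = 0x7e

prologue: push r2 → mem[0xe3]=0x7e, sp=0xe3
body[0] sub  r4, r2, r6 → r4=0xe8
body[1] xor  r0, r4, r0 → r0=0x3a
body[2] add  r4, r4, r5 → r4=0x40
body[3] xor  r2, r5, r3 → r2=0xdf
epilogue: pop r2=0x7e, sp=0xe4
prologue pushed ['r2'] at ['0xe3']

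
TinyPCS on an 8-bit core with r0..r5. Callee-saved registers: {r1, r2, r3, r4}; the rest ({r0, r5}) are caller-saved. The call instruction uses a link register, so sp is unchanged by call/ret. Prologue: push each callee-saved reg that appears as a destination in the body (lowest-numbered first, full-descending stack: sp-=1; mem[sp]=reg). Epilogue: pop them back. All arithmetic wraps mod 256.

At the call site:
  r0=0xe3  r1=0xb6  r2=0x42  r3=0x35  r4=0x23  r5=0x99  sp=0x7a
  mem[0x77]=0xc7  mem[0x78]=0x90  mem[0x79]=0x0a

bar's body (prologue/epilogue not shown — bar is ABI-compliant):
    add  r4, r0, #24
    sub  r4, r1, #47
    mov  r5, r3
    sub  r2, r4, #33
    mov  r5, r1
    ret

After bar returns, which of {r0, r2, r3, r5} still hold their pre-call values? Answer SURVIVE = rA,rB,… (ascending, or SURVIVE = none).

prologue: push r2 -> mem[0x79]=0x42, sp=0x79
prologue: push r4 -> mem[0x78]=0x23, sp=0x78
body[0] add  r4, r0, #24 -> r4=0xfb
body[1] sub  r4, r1, #47 -> r4=0x87
body[2] mov  r5, r3 -> r5=0x35
body[3] sub  r2, r4, #33 -> r2=0x66
body[4] mov  r5, r1 -> r5=0xb6
epilogue: pop r4=0x23, sp=0x79
epilogue: pop r2=0x42, sp=0x7a
r0: caller-saved, written=False
r2: callee-saved, written=True
r3: callee-saved, written=False
r5: caller-saved, written=True

SURVIVE = r0,r2,r3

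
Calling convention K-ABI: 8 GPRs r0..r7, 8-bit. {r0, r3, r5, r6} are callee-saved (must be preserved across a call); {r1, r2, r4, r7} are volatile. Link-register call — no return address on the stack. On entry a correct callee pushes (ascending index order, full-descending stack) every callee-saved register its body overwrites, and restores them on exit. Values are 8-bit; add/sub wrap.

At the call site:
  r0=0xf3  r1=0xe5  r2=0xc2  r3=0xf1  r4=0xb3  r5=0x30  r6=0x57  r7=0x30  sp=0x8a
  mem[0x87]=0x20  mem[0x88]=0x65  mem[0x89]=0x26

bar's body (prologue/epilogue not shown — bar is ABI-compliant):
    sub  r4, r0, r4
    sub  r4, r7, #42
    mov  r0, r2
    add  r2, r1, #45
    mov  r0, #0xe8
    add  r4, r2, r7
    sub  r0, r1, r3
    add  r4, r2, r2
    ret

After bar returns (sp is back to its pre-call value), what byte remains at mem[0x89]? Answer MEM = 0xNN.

MEM = 0xf3

prologue: push r0 -> mem[0x89]=0xf3, sp=0x89
body[0] sub  r4, r0, r4 -> r4=0x40
body[1] sub  r4, r7, #42 -> r4=0x06
body[2] mov  r0, r2 -> r0=0xc2
body[3] add  r2, r1, #45 -> r2=0x12
body[4] mov  r0, #0xe8 -> r0=0xe8
body[5] add  r4, r2, r7 -> r4=0x42
body[6] sub  r0, r1, r3 -> r0=0xf4
body[7] add  r4, r2, r2 -> r4=0x24
epilogue: pop r0=0xf3, sp=0x8a
prologue pushed ['r0'] at ['0x89']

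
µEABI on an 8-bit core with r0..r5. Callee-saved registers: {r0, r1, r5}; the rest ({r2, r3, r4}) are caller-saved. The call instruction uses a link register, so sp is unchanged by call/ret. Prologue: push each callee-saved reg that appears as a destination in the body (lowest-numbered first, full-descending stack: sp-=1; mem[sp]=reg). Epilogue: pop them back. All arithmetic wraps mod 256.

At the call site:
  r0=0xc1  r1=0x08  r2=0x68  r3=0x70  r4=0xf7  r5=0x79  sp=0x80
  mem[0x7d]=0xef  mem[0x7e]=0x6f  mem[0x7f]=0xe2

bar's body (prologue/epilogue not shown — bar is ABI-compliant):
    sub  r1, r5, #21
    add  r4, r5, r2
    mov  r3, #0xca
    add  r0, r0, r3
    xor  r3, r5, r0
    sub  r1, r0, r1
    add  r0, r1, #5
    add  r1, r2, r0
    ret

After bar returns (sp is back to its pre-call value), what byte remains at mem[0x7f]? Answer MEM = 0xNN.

MEM = 0xc1

prologue: push r0 -> mem[0x7f]=0xc1, sp=0x7f
prologue: push r1 -> mem[0x7e]=0x08, sp=0x7e
body[0] sub  r1, r5, #21 -> r1=0x64
body[1] add  r4, r5, r2 -> r4=0xe1
body[2] mov  r3, #0xca -> r3=0xca
body[3] add  r0, r0, r3 -> r0=0x8b
body[4] xor  r3, r5, r0 -> r3=0xf2
body[5] sub  r1, r0, r1 -> r1=0x27
body[6] add  r0, r1, #5 -> r0=0x2c
body[7] add  r1, r2, r0 -> r1=0x94
epilogue: pop r1=0x08, sp=0x7f
epilogue: pop r0=0xc1, sp=0x80
prologue pushed ['r0', 'r1'] at ['0x7f', '0x7e']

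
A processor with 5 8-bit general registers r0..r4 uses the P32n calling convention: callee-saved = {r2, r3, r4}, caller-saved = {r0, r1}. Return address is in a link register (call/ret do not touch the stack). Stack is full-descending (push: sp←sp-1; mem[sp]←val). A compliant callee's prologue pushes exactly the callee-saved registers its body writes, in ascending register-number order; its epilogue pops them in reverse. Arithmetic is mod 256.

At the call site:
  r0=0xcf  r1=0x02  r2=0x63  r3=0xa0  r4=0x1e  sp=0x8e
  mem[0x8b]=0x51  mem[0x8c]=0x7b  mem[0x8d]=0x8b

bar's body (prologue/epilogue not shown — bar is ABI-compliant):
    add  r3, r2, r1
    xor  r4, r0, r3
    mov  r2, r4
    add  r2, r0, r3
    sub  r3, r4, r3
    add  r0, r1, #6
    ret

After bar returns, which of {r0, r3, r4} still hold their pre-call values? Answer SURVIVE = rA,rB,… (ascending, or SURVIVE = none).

SURVIVE = r3,r4

prologue: push r2 -> mem[0x8d]=0x63, sp=0x8d
prologue: push r3 -> mem[0x8c]=0xa0, sp=0x8c
prologue: push r4 -> mem[0x8b]=0x1e, sp=0x8b
body[0] add  r3, r2, r1 -> r3=0x65
body[1] xor  r4, r0, r3 -> r4=0xaa
body[2] mov  r2, r4 -> r2=0xaa
body[3] add  r2, r0, r3 -> r2=0x34
body[4] sub  r3, r4, r3 -> r3=0x45
body[5] add  r0, r1, #6 -> r0=0x08
epilogue: pop r4=0x1e, sp=0x8c
epilogue: pop r3=0xa0, sp=0x8d
epilogue: pop r2=0x63, sp=0x8e
r0: caller-saved, written=True
r3: callee-saved, written=True
r4: callee-saved, written=True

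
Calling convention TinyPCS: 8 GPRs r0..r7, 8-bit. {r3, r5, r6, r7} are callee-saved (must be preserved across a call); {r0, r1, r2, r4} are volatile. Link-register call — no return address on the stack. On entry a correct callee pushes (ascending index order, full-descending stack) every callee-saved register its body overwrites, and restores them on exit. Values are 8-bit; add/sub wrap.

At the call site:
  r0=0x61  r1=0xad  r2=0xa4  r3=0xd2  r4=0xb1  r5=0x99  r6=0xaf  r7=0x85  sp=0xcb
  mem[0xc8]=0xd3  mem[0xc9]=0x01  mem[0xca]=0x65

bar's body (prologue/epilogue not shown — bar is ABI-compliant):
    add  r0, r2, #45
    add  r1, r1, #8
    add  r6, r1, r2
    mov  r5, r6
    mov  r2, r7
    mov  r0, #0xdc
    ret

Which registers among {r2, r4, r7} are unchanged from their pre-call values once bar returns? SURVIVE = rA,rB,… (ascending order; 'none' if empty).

prologue: push r5 → mem[0xca]=0x99, sp=0xca
prologue: push r6 → mem[0xc9]=0xaf, sp=0xc9
body[0] add  r0, r2, #45 → r0=0xd1
body[1] add  r1, r1, #8 → r1=0xb5
body[2] add  r6, r1, r2 → r6=0x59
body[3] mov  r5, r6 → r5=0x59
body[4] mov  r2, r7 → r2=0x85
body[5] mov  r0, #0xdc → r0=0xdc
epilogue: pop r6=0xaf, sp=0xca
epilogue: pop r5=0x99, sp=0xcb
r2: caller-saved, written=True
r4: caller-saved, written=False
r7: callee-saved, written=False

SURVIVE = r4,r7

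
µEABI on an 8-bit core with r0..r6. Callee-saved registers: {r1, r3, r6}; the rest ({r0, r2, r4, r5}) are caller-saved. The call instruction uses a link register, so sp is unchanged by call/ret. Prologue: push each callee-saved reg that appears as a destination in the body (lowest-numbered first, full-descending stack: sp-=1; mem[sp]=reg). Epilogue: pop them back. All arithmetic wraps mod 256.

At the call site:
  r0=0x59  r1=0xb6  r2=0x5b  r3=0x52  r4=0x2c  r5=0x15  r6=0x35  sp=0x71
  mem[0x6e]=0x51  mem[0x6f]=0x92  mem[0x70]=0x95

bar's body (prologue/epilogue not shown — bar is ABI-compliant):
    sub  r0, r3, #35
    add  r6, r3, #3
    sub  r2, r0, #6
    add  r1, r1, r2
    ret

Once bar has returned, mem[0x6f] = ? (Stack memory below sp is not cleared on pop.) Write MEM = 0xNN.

prologue: push r1 → mem[0x70]=0xb6, sp=0x70
prologue: push r6 → mem[0x6f]=0x35, sp=0x6f
body[0] sub  r0, r3, #35 → r0=0x2f
body[1] add  r6, r3, #3 → r6=0x55
body[2] sub  r2, r0, #6 → r2=0x29
body[3] add  r1, r1, r2 → r1=0xdf
epilogue: pop r6=0x35, sp=0x70
epilogue: pop r1=0xb6, sp=0x71
prologue pushed ['r1', 'r6'] at ['0x70', '0x6f']

MEM = 0x35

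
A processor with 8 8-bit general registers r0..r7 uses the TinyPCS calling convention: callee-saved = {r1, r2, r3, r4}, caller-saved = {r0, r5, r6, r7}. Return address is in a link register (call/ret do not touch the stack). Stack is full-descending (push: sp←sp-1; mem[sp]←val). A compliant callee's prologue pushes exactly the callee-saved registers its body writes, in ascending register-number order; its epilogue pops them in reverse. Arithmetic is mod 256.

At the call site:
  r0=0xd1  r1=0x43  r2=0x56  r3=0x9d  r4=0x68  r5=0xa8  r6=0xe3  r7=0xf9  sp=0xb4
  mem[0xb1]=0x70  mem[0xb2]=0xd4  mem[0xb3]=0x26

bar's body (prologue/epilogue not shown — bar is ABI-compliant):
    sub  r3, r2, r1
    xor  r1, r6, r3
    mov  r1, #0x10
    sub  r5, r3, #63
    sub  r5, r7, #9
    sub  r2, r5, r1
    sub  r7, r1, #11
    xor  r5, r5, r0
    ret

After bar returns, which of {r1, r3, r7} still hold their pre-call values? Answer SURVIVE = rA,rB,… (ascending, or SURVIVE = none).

prologue: push r1 -> mem[0xb3]=0x43, sp=0xb3
prologue: push r2 -> mem[0xb2]=0x56, sp=0xb2
prologue: push r3 -> mem[0xb1]=0x9d, sp=0xb1
body[0] sub  r3, r2, r1 -> r3=0x13
body[1] xor  r1, r6, r3 -> r1=0xf0
body[2] mov  r1, #0x10 -> r1=0x10
body[3] sub  r5, r3, #63 -> r5=0xd4
body[4] sub  r5, r7, #9 -> r5=0xf0
body[5] sub  r2, r5, r1 -> r2=0xe0
body[6] sub  r7, r1, #11 -> r7=0x05
body[7] xor  r5, r5, r0 -> r5=0x21
epilogue: pop r3=0x9d, sp=0xb2
epilogue: pop r2=0x56, sp=0xb3
epilogue: pop r1=0x43, sp=0xb4
r1: callee-saved, written=True
r3: callee-saved, written=True
r7: caller-saved, written=True

SURVIVE = r1,r3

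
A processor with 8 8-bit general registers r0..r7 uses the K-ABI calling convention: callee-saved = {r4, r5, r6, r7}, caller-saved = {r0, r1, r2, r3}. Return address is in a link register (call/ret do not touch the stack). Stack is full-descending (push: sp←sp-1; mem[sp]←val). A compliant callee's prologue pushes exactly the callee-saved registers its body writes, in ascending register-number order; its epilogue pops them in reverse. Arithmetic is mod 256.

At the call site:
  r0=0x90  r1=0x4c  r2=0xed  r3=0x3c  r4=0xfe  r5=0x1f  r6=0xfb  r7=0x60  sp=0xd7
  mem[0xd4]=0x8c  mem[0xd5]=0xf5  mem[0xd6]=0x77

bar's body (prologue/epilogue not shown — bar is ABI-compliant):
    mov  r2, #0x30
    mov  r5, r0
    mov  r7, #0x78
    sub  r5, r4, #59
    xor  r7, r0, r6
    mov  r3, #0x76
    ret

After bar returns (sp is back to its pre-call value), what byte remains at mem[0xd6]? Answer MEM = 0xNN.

MEM = 0x1f

prologue: push r5 -> mem[0xd6]=0x1f, sp=0xd6
prologue: push r7 -> mem[0xd5]=0x60, sp=0xd5
body[0] mov  r2, #0x30 -> r2=0x30
body[1] mov  r5, r0 -> r5=0x90
body[2] mov  r7, #0x78 -> r7=0x78
body[3] sub  r5, r4, #59 -> r5=0xc3
body[4] xor  r7, r0, r6 -> r7=0x6b
body[5] mov  r3, #0x76 -> r3=0x76
epilogue: pop r7=0x60, sp=0xd6
epilogue: pop r5=0x1f, sp=0xd7
prologue pushed ['r5', 'r7'] at ['0xd6', '0xd5']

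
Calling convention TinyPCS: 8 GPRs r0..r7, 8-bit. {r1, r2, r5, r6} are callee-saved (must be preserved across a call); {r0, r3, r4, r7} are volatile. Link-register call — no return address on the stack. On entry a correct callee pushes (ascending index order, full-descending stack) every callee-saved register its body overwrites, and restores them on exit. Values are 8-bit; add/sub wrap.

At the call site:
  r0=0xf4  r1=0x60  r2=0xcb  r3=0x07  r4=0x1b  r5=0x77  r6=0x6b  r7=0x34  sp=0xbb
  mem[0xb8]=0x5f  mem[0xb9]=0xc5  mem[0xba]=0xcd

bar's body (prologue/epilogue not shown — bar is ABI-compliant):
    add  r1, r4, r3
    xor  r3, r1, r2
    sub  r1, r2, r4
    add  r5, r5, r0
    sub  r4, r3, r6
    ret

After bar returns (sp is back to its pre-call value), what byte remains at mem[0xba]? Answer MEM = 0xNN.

MEM = 0x60

prologue: push r1 -> mem[0xba]=0x60, sp=0xba
prologue: push r5 -> mem[0xb9]=0x77, sp=0xb9
body[0] add  r1, r4, r3 -> r1=0x22
body[1] xor  r3, r1, r2 -> r3=0xe9
body[2] sub  r1, r2, r4 -> r1=0xb0
body[3] add  r5, r5, r0 -> r5=0x6b
body[4] sub  r4, r3, r6 -> r4=0x7e
epilogue: pop r5=0x77, sp=0xba
epilogue: pop r1=0x60, sp=0xbb
prologue pushed ['r1', 'r5'] at ['0xba', '0xb9']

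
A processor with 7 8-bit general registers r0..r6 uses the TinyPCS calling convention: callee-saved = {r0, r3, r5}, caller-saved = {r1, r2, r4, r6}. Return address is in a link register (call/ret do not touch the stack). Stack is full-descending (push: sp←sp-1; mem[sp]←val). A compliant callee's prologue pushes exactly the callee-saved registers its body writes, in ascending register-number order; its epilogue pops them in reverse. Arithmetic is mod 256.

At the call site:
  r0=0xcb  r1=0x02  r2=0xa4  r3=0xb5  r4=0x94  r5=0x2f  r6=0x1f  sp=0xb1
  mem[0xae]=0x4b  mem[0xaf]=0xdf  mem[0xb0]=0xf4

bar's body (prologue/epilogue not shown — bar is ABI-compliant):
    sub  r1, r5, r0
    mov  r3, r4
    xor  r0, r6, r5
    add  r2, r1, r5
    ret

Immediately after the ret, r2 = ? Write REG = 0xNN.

prologue: push r0 -> mem[0xb0]=0xcb, sp=0xb0
prologue: push r3 -> mem[0xaf]=0xb5, sp=0xaf
body[0] sub  r1, r5, r0 -> r1=0x64
body[1] mov  r3, r4 -> r3=0x94
body[2] xor  r0, r6, r5 -> r0=0x30
body[3] add  r2, r1, r5 -> r2=0x93
epilogue: pop r3=0xb5, sp=0xb0
epilogue: pop r0=0xcb, sp=0xb1
r2 is caller-saved -> body value

REG = 0x93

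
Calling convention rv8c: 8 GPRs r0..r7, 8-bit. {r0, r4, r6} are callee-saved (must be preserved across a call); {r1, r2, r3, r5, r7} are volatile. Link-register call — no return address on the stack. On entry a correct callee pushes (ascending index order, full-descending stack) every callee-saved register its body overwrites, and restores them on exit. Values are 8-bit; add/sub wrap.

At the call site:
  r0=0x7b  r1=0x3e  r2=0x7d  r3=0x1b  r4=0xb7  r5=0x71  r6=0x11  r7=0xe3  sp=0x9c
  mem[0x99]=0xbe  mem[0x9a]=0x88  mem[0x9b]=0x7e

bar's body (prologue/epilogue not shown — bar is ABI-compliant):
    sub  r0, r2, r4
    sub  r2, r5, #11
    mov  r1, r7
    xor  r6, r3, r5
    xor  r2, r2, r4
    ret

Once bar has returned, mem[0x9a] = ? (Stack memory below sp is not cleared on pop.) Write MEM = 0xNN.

MEM = 0x11

prologue: push r0 → mem[0x9b]=0x7b, sp=0x9b
prologue: push r6 → mem[0x9a]=0x11, sp=0x9a
body[0] sub  r0, r2, r4 → r0=0xc6
body[1] sub  r2, r5, #11 → r2=0x66
body[2] mov  r1, r7 → r1=0xe3
body[3] xor  r6, r3, r5 → r6=0x6a
body[4] xor  r2, r2, r4 → r2=0xd1
epilogue: pop r6=0x11, sp=0x9b
epilogue: pop r0=0x7b, sp=0x9c
prologue pushed ['r0', 'r6'] at ['0x9b', '0x9a']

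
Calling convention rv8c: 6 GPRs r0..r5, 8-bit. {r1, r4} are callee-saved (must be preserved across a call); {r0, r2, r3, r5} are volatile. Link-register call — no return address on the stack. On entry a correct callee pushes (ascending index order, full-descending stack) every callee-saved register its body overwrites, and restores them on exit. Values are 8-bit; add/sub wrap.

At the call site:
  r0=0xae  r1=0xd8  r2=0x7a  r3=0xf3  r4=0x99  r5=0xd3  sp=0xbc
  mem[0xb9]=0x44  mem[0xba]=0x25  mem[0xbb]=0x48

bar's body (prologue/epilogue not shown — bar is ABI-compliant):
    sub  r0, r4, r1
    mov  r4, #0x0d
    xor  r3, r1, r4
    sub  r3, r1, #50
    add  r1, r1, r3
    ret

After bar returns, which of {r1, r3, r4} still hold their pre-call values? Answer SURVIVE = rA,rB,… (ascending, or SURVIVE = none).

SURVIVE = r1,r4

prologue: push r1 → mem[0xbb]=0xd8, sp=0xbb
prologue: push r4 → mem[0xba]=0x99, sp=0xba
body[0] sub  r0, r4, r1 → r0=0xc1
body[1] mov  r4, #0x0d → r4=0x0d
body[2] xor  r3, r1, r4 → r3=0xd5
body[3] sub  r3, r1, #50 → r3=0xa6
body[4] add  r1, r1, r3 → r1=0x7e
epilogue: pop r4=0x99, sp=0xbb
epilogue: pop r1=0xd8, sp=0xbc
r1: callee-saved, written=True
r3: caller-saved, written=True
r4: callee-saved, written=True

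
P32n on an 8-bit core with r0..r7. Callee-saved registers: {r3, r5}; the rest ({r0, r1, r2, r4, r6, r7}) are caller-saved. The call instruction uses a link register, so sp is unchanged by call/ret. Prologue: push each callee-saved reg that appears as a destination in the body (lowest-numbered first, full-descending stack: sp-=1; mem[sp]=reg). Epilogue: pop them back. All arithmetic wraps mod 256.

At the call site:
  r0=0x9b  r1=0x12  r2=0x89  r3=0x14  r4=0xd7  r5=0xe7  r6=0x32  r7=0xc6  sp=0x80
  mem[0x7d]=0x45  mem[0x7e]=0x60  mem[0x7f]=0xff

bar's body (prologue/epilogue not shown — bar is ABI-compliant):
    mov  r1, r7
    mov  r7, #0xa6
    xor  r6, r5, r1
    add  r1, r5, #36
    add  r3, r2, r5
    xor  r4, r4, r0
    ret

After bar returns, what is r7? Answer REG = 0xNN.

REG = 0xa6

prologue: push r3 → mem[0x7f]=0x14, sp=0x7f
body[0] mov  r1, r7 → r1=0xc6
body[1] mov  r7, #0xa6 → r7=0xa6
body[2] xor  r6, r5, r1 → r6=0x21
body[3] add  r1, r5, #36 → r1=0x0b
body[4] add  r3, r2, r5 → r3=0x70
body[5] xor  r4, r4, r0 → r4=0x4c
epilogue: pop r3=0x14, sp=0x80
r7 is caller-saved → body value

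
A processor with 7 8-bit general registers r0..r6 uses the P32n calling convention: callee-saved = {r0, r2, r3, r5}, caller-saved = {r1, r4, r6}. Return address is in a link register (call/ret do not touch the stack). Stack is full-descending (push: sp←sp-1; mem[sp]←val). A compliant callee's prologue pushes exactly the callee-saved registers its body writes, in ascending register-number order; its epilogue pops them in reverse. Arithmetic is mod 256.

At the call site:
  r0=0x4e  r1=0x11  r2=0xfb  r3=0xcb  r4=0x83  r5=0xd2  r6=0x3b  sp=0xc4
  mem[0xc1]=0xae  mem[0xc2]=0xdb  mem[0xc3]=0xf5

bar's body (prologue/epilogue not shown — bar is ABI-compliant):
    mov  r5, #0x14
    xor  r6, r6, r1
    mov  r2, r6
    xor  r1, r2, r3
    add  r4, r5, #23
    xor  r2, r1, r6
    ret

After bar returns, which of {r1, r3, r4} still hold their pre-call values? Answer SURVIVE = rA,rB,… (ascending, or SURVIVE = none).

prologue: push r2 → mem[0xc3]=0xfb, sp=0xc3
prologue: push r5 → mem[0xc2]=0xd2, sp=0xc2
body[0] mov  r5, #0x14 → r5=0x14
body[1] xor  r6, r6, r1 → r6=0x2a
body[2] mov  r2, r6 → r2=0x2a
body[3] xor  r1, r2, r3 → r1=0xe1
body[4] add  r4, r5, #23 → r4=0x2b
body[5] xor  r2, r1, r6 → r2=0xcb
epilogue: pop r5=0xd2, sp=0xc3
epilogue: pop r2=0xfb, sp=0xc4
r1: caller-saved, written=True
r3: callee-saved, written=False
r4: caller-saved, written=True

SURVIVE = r3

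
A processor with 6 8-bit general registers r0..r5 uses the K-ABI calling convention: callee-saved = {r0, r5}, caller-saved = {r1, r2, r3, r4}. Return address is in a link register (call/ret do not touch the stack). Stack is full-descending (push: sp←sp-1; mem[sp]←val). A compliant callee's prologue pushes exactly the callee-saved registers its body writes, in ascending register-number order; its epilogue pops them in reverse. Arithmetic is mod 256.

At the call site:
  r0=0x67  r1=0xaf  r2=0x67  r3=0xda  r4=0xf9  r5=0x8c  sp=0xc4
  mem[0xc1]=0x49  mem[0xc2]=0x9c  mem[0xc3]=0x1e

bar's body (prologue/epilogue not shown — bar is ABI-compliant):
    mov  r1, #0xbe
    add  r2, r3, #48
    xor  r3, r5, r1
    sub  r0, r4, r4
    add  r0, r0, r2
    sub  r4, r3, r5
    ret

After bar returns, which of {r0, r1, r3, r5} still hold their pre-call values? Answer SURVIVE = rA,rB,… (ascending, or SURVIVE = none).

SURVIVE = r0,r5

prologue: push r0 → mem[0xc3]=0x67, sp=0xc3
body[0] mov  r1, #0xbe → r1=0xbe
body[1] add  r2, r3, #48 → r2=0x0a
body[2] xor  r3, r5, r1 → r3=0x32
body[3] sub  r0, r4, r4 → r0=0x00
body[4] add  r0, r0, r2 → r0=0x0a
body[5] sub  r4, r3, r5 → r4=0xa6
epilogue: pop r0=0x67, sp=0xc4
r0: callee-saved, written=True
r1: caller-saved, written=True
r3: caller-saved, written=True
r5: callee-saved, written=False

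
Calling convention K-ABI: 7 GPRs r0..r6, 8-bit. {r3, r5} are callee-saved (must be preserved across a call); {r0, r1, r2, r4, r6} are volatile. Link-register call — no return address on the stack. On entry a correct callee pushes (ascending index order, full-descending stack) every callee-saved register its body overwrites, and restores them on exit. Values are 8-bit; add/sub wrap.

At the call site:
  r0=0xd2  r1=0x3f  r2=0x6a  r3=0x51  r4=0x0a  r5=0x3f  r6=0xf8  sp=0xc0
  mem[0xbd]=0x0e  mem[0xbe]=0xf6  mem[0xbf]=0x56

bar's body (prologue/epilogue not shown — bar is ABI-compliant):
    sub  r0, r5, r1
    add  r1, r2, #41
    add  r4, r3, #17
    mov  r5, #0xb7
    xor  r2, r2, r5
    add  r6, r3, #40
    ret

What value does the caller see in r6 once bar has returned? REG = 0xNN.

prologue: push r5 -> mem[0xbf]=0x3f, sp=0xbf
body[0] sub  r0, r5, r1 -> r0=0x00
body[1] add  r1, r2, #41 -> r1=0x93
body[2] add  r4, r3, #17 -> r4=0x62
body[3] mov  r5, #0xb7 -> r5=0xb7
body[4] xor  r2, r2, r5 -> r2=0xdd
body[5] add  r6, r3, #40 -> r6=0x79
epilogue: pop r5=0x3f, sp=0xc0
r6 is caller-saved -> body value

REG = 0x79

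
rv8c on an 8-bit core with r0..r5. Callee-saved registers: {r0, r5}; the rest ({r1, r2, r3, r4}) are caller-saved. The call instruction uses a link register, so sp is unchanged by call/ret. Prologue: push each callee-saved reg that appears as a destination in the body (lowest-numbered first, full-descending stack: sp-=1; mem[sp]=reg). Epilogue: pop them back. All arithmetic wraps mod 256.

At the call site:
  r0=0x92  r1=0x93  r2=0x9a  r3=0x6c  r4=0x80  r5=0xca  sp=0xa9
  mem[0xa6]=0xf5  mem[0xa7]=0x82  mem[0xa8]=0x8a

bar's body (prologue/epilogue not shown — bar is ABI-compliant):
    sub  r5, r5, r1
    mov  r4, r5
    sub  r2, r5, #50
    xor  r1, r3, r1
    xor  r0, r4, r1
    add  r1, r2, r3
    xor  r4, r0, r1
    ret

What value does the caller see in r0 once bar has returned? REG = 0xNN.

prologue: push r0 → mem[0xa8]=0x92, sp=0xa8
prologue: push r5 → mem[0xa7]=0xca, sp=0xa7
body[0] sub  r5, r5, r1 → r5=0x37
body[1] mov  r4, r5 → r4=0x37
body[2] sub  r2, r5, #50 → r2=0x05
body[3] xor  r1, r3, r1 → r1=0xff
body[4] xor  r0, r4, r1 → r0=0xc8
body[5] add  r1, r2, r3 → r1=0x71
body[6] xor  r4, r0, r1 → r4=0xb9
epilogue: pop r5=0xca, sp=0xa8
epilogue: pop r0=0x92, sp=0xa9
r0 is callee-saved → restored

REG = 0x92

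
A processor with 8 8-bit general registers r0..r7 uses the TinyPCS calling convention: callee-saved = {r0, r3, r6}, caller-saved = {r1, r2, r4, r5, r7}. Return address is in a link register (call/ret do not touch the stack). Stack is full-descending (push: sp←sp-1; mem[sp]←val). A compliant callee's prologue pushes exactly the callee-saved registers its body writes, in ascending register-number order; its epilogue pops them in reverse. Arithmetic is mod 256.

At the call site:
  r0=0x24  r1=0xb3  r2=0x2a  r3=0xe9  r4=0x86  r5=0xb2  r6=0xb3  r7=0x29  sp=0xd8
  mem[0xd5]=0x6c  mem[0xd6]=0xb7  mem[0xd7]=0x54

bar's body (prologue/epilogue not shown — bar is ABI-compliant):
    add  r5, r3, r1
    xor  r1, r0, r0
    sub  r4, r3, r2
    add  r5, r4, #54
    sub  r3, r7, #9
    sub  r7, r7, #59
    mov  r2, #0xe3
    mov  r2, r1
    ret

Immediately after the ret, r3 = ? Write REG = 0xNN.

prologue: push r3 → mem[0xd7]=0xe9, sp=0xd7
body[0] add  r5, r3, r1 → r5=0x9c
body[1] xor  r1, r0, r0 → r1=0x00
body[2] sub  r4, r3, r2 → r4=0xbf
body[3] add  r5, r4, #54 → r5=0xf5
body[4] sub  r3, r7, #9 → r3=0x20
body[5] sub  r7, r7, #59 → r7=0xee
body[6] mov  r2, #0xe3 → r2=0xe3
body[7] mov  r2, r1 → r2=0x00
epilogue: pop r3=0xe9, sp=0xd8
r3 is callee-saved → restored

REG = 0xe9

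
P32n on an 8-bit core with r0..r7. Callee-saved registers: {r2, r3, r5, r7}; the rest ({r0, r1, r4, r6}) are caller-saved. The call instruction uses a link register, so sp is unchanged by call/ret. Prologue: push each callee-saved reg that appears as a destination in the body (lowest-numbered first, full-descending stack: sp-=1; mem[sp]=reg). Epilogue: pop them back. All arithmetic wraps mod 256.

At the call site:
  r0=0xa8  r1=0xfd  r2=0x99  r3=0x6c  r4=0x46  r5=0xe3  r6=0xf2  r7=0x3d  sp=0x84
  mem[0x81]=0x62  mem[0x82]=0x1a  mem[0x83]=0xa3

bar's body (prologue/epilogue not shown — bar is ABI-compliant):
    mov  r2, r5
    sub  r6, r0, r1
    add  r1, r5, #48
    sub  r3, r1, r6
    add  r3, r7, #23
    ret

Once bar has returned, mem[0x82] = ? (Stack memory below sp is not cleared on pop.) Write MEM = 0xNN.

prologue: push r2 → mem[0x83]=0x99, sp=0x83
prologue: push r3 → mem[0x82]=0x6c, sp=0x82
body[0] mov  r2, r5 → r2=0xe3
body[1] sub  r6, r0, r1 → r6=0xab
body[2] add  r1, r5, #48 → r1=0x13
body[3] sub  r3, r1, r6 → r3=0x68
body[4] add  r3, r7, #23 → r3=0x54
epilogue: pop r3=0x6c, sp=0x83
epilogue: pop r2=0x99, sp=0x84
prologue pushed ['r2', 'r3'] at ['0x83', '0x82']

MEM = 0x6c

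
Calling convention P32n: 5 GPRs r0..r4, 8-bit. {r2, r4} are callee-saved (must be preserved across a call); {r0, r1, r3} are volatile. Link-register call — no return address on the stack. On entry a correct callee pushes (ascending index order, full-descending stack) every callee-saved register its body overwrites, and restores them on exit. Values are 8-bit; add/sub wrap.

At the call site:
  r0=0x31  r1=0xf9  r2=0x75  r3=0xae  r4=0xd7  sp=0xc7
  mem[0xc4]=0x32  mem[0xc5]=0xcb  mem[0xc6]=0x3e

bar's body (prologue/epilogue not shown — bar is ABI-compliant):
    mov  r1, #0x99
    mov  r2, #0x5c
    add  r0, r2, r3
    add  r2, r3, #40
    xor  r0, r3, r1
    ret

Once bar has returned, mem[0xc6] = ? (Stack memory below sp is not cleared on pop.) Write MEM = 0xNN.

prologue: push r2 → mem[0xc6]=0x75, sp=0xc6
body[0] mov  r1, #0x99 → r1=0x99
body[1] mov  r2, #0x5c → r2=0x5c
body[2] add  r0, r2, r3 → r0=0x0a
body[3] add  r2, r3, #40 → r2=0xd6
body[4] xor  r0, r3, r1 → r0=0x37
epilogue: pop r2=0x75, sp=0xc7
prologue pushed ['r2'] at ['0xc6']

MEM = 0x75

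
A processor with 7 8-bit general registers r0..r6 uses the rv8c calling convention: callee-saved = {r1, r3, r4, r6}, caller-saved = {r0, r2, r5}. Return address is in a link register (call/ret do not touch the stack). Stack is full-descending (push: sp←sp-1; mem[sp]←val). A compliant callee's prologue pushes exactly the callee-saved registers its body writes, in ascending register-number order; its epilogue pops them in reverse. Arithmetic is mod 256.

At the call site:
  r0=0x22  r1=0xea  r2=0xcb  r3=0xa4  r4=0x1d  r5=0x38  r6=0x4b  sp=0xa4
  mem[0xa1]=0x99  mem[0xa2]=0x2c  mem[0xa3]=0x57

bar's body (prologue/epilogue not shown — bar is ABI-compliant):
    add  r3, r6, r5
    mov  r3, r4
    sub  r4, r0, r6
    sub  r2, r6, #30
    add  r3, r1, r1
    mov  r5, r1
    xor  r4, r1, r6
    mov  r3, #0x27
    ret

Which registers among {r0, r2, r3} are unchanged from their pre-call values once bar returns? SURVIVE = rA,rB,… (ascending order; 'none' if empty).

prologue: push r3 → mem[0xa3]=0xa4, sp=0xa3
prologue: push r4 → mem[0xa2]=0x1d, sp=0xa2
body[0] add  r3, r6, r5 → r3=0x83
body[1] mov  r3, r4 → r3=0x1d
body[2] sub  r4, r0, r6 → r4=0xd7
body[3] sub  r2, r6, #30 → r2=0x2d
body[4] add  r3, r1, r1 → r3=0xd4
body[5] mov  r5, r1 → r5=0xea
body[6] xor  r4, r1, r6 → r4=0xa1
body[7] mov  r3, #0x27 → r3=0x27
epilogue: pop r4=0x1d, sp=0xa3
epilogue: pop r3=0xa4, sp=0xa4
r0: caller-saved, written=False
r2: caller-saved, written=True
r3: callee-saved, written=True

SURVIVE = r0,r3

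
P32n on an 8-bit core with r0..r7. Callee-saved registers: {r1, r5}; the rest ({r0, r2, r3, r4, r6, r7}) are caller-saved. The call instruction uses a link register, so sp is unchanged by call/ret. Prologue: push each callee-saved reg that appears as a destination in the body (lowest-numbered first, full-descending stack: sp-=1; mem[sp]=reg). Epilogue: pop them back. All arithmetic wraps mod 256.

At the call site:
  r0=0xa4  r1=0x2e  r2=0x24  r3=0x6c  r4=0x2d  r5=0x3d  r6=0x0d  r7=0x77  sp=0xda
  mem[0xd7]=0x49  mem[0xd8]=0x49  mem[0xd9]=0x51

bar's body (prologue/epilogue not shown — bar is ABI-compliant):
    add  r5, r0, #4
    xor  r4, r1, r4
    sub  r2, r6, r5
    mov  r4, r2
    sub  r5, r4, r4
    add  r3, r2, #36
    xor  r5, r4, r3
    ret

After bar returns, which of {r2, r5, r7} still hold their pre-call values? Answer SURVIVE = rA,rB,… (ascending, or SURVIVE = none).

prologue: push r5 → mem[0xd9]=0x3d, sp=0xd9
body[0] add  r5, r0, #4 → r5=0xa8
body[1] xor  r4, r1, r4 → r4=0x03
body[2] sub  r2, r6, r5 → r2=0x65
body[3] mov  r4, r2 → r4=0x65
body[4] sub  r5, r4, r4 → r5=0x00
body[5] add  r3, r2, #36 → r3=0x89
body[6] xor  r5, r4, r3 → r5=0xec
epilogue: pop r5=0x3d, sp=0xda
r2: caller-saved, written=True
r5: callee-saved, written=True
r7: caller-saved, written=False

SURVIVE = r5,r7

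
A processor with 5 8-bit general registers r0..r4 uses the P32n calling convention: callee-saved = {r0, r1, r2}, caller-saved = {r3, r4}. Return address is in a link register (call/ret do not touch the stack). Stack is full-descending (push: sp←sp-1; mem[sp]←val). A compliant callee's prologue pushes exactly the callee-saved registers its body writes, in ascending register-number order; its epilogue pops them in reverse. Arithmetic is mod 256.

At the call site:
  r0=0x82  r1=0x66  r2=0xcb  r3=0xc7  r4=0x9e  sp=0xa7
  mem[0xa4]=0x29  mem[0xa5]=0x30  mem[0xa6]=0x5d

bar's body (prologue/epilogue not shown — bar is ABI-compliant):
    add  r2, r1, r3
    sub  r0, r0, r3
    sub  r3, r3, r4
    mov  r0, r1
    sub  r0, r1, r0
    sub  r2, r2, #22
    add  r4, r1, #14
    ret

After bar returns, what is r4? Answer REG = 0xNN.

REG = 0x74

prologue: push r0 -> mem[0xa6]=0x82, sp=0xa6
prologue: push r2 -> mem[0xa5]=0xcb, sp=0xa5
body[0] add  r2, r1, r3 -> r2=0x2d
body[1] sub  r0, r0, r3 -> r0=0xbb
body[2] sub  r3, r3, r4 -> r3=0x29
body[3] mov  r0, r1 -> r0=0x66
body[4] sub  r0, r1, r0 -> r0=0x00
body[5] sub  r2, r2, #22 -> r2=0x17
body[6] add  r4, r1, #14 -> r4=0x74
epilogue: pop r2=0xcb, sp=0xa6
epilogue: pop r0=0x82, sp=0xa7
r4 is caller-saved -> body value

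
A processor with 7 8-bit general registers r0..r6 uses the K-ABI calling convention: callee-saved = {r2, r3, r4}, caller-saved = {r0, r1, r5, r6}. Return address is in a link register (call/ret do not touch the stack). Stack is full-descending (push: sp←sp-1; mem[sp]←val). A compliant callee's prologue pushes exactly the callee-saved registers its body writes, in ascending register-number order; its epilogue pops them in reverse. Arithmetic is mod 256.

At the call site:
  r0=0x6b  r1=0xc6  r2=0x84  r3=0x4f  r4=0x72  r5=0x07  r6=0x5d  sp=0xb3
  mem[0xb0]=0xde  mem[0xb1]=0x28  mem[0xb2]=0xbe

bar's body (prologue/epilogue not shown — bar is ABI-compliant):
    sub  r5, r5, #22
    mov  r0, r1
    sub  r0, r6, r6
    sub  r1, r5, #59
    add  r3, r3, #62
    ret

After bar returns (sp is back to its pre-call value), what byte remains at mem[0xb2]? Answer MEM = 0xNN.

MEM = 0x4f

prologue: push r3 -> mem[0xb2]=0x4f, sp=0xb2
body[0] sub  r5, r5, #22 -> r5=0xf1
body[1] mov  r0, r1 -> r0=0xc6
body[2] sub  r0, r6, r6 -> r0=0x00
body[3] sub  r1, r5, #59 -> r1=0xb6
body[4] add  r3, r3, #62 -> r3=0x8d
epilogue: pop r3=0x4f, sp=0xb3
prologue pushed ['r3'] at ['0xb2']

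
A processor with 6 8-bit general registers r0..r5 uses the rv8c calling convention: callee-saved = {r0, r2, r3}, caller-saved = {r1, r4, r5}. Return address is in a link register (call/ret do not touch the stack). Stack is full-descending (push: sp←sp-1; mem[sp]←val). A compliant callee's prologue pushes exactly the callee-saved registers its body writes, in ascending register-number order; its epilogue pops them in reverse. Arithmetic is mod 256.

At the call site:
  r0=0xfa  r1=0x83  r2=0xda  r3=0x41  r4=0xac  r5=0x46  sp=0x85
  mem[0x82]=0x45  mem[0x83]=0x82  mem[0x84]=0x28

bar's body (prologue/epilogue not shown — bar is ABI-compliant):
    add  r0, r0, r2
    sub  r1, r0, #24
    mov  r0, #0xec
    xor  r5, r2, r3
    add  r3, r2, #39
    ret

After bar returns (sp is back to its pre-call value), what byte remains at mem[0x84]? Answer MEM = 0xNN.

prologue: push r0 -> mem[0x84]=0xfa, sp=0x84
prologue: push r3 -> mem[0x83]=0x41, sp=0x83
body[0] add  r0, r0, r2 -> r0=0xd4
body[1] sub  r1, r0, #24 -> r1=0xbc
body[2] mov  r0, #0xec -> r0=0xec
body[3] xor  r5, r2, r3 -> r5=0x9b
body[4] add  r3, r2, #39 -> r3=0x01
epilogue: pop r3=0x41, sp=0x84
epilogue: pop r0=0xfa, sp=0x85
prologue pushed ['r0', 'r3'] at ['0x84', '0x83']

MEM = 0xfa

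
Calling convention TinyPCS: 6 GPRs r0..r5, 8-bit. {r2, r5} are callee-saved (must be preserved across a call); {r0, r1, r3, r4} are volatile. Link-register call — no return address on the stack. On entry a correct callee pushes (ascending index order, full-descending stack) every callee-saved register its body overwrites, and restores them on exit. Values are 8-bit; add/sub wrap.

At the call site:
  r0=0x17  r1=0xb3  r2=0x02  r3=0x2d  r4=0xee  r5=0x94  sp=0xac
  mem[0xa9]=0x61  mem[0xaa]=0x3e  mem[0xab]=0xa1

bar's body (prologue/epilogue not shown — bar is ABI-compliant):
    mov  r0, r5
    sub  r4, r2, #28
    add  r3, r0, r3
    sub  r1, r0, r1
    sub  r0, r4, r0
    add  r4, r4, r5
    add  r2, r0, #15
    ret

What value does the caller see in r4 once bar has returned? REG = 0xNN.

prologue: push r2 -> mem[0xab]=0x02, sp=0xab
body[0] mov  r0, r5 -> r0=0x94
body[1] sub  r4, r2, #28 -> r4=0xe6
body[2] add  r3, r0, r3 -> r3=0xc1
body[3] sub  r1, r0, r1 -> r1=0xe1
body[4] sub  r0, r4, r0 -> r0=0x52
body[5] add  r4, r4, r5 -> r4=0x7a
body[6] add  r2, r0, #15 -> r2=0x61
epilogue: pop r2=0x02, sp=0xac
r4 is caller-saved -> body value

REG = 0x7a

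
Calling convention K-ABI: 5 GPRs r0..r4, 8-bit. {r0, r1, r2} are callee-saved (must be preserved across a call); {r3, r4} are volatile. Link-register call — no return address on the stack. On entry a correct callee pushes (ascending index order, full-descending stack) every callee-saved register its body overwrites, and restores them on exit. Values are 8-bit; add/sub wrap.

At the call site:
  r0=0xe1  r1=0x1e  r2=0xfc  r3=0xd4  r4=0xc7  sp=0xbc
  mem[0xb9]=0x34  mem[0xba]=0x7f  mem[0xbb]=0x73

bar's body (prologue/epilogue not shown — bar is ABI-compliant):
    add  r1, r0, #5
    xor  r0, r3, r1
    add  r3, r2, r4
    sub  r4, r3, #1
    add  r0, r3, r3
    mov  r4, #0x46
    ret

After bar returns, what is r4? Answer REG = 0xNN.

REG = 0x46

prologue: push r0 → mem[0xbb]=0xe1, sp=0xbb
prologue: push r1 → mem[0xba]=0x1e, sp=0xba
body[0] add  r1, r0, #5 → r1=0xe6
body[1] xor  r0, r3, r1 → r0=0x32
body[2] add  r3, r2, r4 → r3=0xc3
body[3] sub  r4, r3, #1 → r4=0xc2
body[4] add  r0, r3, r3 → r0=0x86
body[5] mov  r4, #0x46 → r4=0x46
epilogue: pop r1=0x1e, sp=0xbb
epilogue: pop r0=0xe1, sp=0xbc
r4 is caller-saved → body value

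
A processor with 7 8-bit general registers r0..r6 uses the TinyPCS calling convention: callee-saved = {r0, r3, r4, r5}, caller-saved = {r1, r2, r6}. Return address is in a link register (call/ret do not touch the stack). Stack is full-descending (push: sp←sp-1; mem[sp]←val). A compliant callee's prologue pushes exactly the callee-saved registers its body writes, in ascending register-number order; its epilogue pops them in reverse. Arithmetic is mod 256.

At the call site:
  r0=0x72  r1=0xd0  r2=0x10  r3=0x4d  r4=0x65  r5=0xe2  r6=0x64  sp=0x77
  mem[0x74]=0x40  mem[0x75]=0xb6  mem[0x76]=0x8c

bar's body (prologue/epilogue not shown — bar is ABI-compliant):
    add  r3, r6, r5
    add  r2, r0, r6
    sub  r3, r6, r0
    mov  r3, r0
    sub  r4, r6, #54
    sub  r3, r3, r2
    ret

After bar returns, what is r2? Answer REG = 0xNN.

REG = 0xd6

prologue: push r3 → mem[0x76]=0x4d, sp=0x76
prologue: push r4 → mem[0x75]=0x65, sp=0x75
body[0] add  r3, r6, r5 → r3=0x46
body[1] add  r2, r0, r6 → r2=0xd6
body[2] sub  r3, r6, r0 → r3=0xf2
body[3] mov  r3, r0 → r3=0x72
body[4] sub  r4, r6, #54 → r4=0x2e
body[5] sub  r3, r3, r2 → r3=0x9c
epilogue: pop r4=0x65, sp=0x76
epilogue: pop r3=0x4d, sp=0x77
r2 is caller-saved → body value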